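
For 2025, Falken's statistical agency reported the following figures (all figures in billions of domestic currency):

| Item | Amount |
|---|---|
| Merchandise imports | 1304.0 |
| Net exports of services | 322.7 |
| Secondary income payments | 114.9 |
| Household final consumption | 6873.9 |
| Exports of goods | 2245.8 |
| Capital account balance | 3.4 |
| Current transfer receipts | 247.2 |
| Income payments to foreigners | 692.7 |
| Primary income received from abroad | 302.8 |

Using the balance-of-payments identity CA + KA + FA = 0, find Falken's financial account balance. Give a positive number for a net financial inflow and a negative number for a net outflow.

-1010.3

Goods balance = 2245.8 - 1304.0 = 941.8
Services balance = 322.7
Trade balance (goods + services) = 941.8 + 322.7 = 1264.5
Net primary income = 302.8 - 692.7 = -389.9
Net secondary income = 247.2 - 114.9 = 132.3
Current account = 1264.5 + (-389.9) + 132.3 = 1006.9
Financial account = -(1006.9 + 3.4) = -1010.3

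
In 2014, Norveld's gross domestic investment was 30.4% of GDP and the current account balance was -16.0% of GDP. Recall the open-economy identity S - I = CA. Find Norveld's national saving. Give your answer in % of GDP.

14.4

S = I + CA = 30.4 + (-16.0) = 14.4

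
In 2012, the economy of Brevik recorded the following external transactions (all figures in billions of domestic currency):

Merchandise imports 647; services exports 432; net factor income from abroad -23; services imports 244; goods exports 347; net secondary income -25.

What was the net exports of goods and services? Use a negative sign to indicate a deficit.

-112

Goods balance = 347 - 647 = -300
Services balance = 432 - 244 = 188
Trade balance (goods + services) = -300 + 188 = -112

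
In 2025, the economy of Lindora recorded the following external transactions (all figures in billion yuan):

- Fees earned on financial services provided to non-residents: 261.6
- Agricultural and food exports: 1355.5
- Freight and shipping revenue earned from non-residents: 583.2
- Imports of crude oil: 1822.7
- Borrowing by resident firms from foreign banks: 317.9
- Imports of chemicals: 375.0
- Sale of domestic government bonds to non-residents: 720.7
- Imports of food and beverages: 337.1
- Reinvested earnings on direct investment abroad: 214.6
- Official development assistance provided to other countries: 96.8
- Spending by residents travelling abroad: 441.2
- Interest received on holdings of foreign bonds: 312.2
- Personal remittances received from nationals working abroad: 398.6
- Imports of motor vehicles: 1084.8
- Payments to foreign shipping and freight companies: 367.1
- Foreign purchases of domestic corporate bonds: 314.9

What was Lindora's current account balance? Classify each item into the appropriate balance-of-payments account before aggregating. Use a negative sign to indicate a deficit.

-1399.0

Goods: -1822.7 - 375.0 - 337.1 - 1084.8 + 1355.5 = -2264.1
Services: 583.2 - 441.2 - 367.1 + 261.6 = 36.5
Primary income: 214.6 + 312.2 = 526.8
Secondary income: -96.8 + 398.6 = 301.8
Current account = (-2264.1) + 36.5 + 526.8 + 301.8 = -1399.0
(Excluded from the current account — financial account: borrowing by resident firms from foreign banks 317.9, sale of domestic government bonds to non-residents 720.7, foreign purchases of domestic corporate bonds 314.9.)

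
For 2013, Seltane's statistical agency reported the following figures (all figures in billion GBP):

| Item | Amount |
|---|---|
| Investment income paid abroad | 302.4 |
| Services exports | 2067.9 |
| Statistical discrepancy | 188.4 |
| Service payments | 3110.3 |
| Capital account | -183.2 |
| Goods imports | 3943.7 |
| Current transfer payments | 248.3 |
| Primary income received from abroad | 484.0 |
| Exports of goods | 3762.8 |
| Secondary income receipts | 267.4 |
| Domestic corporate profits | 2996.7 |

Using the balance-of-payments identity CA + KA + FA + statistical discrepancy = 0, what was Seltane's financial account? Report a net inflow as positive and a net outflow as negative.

Goods balance = 3762.8 - 3943.7 = -180.9
Services balance = 2067.9 - 3110.3 = -1042.4
Trade balance (goods + services) = -180.9 + (-1042.4) = -1223.3
Net primary income = 484.0 - 302.4 = 181.6
Net secondary income = 267.4 - 248.3 = 19.1
Current account = -1223.3 + 181.6 + 19.1 = -1022.6
Financial account = -(-1022.6 + (-183.2) + 188.4) = 1017.4

1017.4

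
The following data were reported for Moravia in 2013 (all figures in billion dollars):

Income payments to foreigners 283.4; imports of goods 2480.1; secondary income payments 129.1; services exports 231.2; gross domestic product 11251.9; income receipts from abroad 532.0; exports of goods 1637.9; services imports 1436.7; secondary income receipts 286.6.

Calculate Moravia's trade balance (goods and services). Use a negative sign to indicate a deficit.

-2047.7

Goods balance = 1637.9 - 2480.1 = -842.2
Services balance = 231.2 - 1436.7 = -1205.5
Trade balance (goods + services) = -842.2 + (-1205.5) = -2047.7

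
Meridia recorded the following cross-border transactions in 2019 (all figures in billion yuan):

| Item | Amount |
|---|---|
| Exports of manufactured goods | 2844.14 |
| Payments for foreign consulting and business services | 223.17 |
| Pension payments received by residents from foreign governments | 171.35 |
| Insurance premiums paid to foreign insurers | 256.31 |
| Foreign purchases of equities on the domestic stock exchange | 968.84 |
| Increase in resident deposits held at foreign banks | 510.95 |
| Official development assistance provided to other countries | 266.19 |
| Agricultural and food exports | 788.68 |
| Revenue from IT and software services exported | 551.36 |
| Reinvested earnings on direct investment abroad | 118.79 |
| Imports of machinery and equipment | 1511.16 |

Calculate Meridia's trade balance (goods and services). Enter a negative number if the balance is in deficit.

Goods: 788.68 - 1511.16 + 2844.14 = 2121.66
Services: -256.31 - 223.17 + 551.36 = 71.88
Trade balance = 2121.66 + 71.88 = 2193.54
(Excluded from the trade balance — secondary income: pension payments received by residents from foreign governments 171.35, official development assistance provided to other countries 266.19; financial account: foreign purchases of equities on the domestic stock exchange 968.84, increase in resident deposits held at foreign banks 510.95; primary income: reinvested earnings on direct investment abroad 118.79.)

2193.54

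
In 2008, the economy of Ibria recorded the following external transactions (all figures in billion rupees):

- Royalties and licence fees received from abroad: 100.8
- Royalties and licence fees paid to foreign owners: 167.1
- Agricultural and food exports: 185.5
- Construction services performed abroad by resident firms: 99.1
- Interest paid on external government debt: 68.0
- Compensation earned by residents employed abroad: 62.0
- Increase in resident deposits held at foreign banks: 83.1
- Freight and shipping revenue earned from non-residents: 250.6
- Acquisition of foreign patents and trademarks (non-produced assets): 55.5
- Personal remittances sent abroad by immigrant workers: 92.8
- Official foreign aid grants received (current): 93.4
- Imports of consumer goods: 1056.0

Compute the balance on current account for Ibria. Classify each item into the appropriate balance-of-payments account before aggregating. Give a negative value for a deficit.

-592.5

Goods: -1056.0 + 185.5 = -870.5
Services: 100.8 + 99.1 + 250.6 - 167.1 = 283.4
Primary income: 62.0 - 68.0 = -6.0
Secondary income: -92.8 + 93.4 = 0.6
Current account = (-870.5) + 283.4 + (-6.0) + 0.6 = -592.5
(Excluded from the current account — financial account: increase in resident deposits held at foreign banks 83.1; capital account: acquisition of foreign patents and trademarks (non-produced assets) 55.5.)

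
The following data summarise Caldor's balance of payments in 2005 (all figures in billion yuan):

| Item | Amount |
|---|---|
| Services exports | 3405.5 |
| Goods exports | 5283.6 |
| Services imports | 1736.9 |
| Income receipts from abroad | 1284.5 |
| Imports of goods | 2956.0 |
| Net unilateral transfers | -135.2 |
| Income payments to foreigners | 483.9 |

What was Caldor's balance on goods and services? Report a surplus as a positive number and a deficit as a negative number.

3996.2

Goods balance = 5283.6 - 2956.0 = 2327.6
Services balance = 3405.5 - 1736.9 = 1668.6
Trade balance (goods + services) = 2327.6 + 1668.6 = 3996.2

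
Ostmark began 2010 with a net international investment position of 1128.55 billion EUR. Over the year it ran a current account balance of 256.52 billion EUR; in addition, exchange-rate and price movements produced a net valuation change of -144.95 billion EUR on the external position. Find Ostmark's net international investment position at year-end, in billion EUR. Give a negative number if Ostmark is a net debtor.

Change in NIIP = current account + net valuation change = 256.52 + (-144.95) = 111.57
End-of-year NIIP = 1128.55 + 111.57 = 1240.12

1240.12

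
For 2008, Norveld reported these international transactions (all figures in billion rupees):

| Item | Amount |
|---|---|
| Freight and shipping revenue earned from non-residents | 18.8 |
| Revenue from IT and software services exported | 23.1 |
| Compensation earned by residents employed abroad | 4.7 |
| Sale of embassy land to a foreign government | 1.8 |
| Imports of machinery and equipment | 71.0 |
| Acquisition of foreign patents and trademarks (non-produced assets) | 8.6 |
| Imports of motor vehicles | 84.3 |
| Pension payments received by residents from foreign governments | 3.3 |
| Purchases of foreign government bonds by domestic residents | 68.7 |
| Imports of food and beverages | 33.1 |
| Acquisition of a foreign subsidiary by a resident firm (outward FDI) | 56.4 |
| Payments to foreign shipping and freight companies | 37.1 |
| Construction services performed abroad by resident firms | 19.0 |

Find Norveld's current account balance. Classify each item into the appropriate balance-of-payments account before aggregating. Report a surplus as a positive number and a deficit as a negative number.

-156.6

Goods: -84.3 - 71.0 - 33.1 = -188.4
Services: 19.0 + 18.8 - 37.1 + 23.1 = 23.8
Primary income: 4.7
Secondary income: 3.3
Current account = (-188.4) + 23.8 + 4.7 + 3.3 = -156.6
(Excluded from the current account — capital account: sale of embassy land to a foreign government 1.8, acquisition of foreign patents and trademarks (non-produced assets) 8.6; financial account: purchases of foreign government bonds by domestic residents 68.7, acquisition of a foreign subsidiary by a resident firm (outward FDI) 56.4.)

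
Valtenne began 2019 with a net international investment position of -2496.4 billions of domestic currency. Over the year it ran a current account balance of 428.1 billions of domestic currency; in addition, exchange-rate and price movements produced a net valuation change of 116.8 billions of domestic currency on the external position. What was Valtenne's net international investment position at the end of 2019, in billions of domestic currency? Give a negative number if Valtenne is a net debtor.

Change in NIIP = current account + net valuation change = 428.1 + 116.8 = 544.9
End-of-year NIIP = -2496.4 + 544.9 = -1951.5

-1951.5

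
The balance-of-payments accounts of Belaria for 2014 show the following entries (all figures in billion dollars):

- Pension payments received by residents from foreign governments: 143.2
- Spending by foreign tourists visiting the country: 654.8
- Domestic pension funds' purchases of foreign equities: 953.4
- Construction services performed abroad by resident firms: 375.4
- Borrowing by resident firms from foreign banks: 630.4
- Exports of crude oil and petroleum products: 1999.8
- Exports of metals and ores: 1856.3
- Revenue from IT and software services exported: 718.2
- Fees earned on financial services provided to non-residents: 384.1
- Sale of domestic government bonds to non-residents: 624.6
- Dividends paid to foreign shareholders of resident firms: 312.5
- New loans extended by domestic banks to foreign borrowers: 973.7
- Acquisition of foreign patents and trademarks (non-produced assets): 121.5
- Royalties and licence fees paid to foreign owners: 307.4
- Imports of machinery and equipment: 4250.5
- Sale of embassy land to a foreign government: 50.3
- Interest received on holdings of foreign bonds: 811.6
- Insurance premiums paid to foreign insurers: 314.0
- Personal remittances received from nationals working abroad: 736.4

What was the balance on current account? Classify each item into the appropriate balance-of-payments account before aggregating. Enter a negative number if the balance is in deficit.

Goods: -4250.5 + 1999.8 + 1856.3 = -394.4
Services: -314.0 - 307.4 + 375.4 + 384.1 + 654.8 + 718.2 = 1511.1
Primary income: -312.5 + 811.6 = 499.1
Secondary income: 736.4 + 143.2 = 879.6
Current account = (-394.4) + 1511.1 + 499.1 + 879.6 = 2495.4
(Excluded from the current account — financial account: domestic pension funds' purchases of foreign equities 953.4, borrowing by resident firms from foreign banks 630.4, sale of domestic government bonds to non-residents 624.6, new loans extended by domestic banks to foreign borrowers 973.7; capital account: acquisition of foreign patents and trademarks (non-produced assets) 121.5, sale of embassy land to a foreign government 50.3.)

2495.4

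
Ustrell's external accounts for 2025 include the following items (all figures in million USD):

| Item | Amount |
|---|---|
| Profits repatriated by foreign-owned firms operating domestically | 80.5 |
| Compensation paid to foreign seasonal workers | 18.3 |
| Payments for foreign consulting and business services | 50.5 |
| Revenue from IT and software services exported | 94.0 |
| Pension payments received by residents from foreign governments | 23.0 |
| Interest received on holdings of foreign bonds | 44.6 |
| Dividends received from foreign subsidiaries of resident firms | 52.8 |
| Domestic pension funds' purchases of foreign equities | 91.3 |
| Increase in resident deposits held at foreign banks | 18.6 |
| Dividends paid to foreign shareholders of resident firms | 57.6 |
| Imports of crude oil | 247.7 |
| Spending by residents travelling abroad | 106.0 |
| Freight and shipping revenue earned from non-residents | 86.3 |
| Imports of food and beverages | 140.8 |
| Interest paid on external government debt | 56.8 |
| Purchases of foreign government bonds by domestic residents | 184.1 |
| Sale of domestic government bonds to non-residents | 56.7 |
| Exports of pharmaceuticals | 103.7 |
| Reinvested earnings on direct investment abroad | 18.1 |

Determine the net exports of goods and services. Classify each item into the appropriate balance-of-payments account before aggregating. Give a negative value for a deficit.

Goods: -140.8 - 247.7 + 103.7 = -284.8
Services: -106.0 - 50.5 + 86.3 + 94.0 = 23.8
Trade balance = -284.8 + 23.8 = -261.0
(Excluded from the trade balance — primary income: profits repatriated by foreign-owned firms operating domestically 80.5, compensation paid to foreign seasonal workers 18.3, interest received on holdings of foreign bonds 44.6, dividends received from foreign subsidiaries of resident firms 52.8, dividends paid to foreign shareholders of resident firms 57.6, interest paid on external government debt 56.8, reinvested earnings on direct investment abroad 18.1; secondary income: pension payments received by residents from foreign governments 23.0; financial account: domestic pension funds' purchases of foreign equities 91.3, increase in resident deposits held at foreign banks 18.6, purchases of foreign government bonds by domestic residents 184.1, sale of domestic government bonds to non-residents 56.7.)

-261.0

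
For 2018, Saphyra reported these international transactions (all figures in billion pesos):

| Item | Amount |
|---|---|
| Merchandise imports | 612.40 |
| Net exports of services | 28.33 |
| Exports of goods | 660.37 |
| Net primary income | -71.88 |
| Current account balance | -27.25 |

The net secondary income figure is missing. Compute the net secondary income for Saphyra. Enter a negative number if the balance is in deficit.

Current account = goods balance + services balance + net primary income + net secondary income
Sum of the known components = 4.42
Net secondary income = CA - (known components) = -27.25 - 4.42 = -31.67

-31.67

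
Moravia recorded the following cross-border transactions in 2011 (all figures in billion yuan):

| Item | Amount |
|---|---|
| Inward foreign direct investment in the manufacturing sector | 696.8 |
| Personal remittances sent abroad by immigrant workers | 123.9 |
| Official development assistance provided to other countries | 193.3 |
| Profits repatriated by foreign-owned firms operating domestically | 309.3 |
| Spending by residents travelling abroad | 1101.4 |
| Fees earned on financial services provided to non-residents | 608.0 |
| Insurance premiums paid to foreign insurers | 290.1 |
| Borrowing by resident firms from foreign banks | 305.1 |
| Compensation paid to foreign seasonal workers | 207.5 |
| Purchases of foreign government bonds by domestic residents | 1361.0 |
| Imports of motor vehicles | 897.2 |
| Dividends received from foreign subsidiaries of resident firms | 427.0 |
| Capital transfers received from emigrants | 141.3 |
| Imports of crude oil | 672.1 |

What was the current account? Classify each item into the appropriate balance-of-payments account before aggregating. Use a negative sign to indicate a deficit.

-2759.8

Goods: -672.1 - 897.2 = -1569.3
Services: -1101.4 + 608.0 - 290.1 = -783.5
Primary income: -309.3 + 427.0 - 207.5 = -89.8
Secondary income: -193.3 - 123.9 = -317.2
Current account = (-1569.3) + (-783.5) + (-89.8) + (-317.2) = -2759.8
(Excluded from the current account — financial account: inward foreign direct investment in the manufacturing sector 696.8, borrowing by resident firms from foreign banks 305.1, purchases of foreign government bonds by domestic residents 1361.0; capital account: capital transfers received from emigrants 141.3.)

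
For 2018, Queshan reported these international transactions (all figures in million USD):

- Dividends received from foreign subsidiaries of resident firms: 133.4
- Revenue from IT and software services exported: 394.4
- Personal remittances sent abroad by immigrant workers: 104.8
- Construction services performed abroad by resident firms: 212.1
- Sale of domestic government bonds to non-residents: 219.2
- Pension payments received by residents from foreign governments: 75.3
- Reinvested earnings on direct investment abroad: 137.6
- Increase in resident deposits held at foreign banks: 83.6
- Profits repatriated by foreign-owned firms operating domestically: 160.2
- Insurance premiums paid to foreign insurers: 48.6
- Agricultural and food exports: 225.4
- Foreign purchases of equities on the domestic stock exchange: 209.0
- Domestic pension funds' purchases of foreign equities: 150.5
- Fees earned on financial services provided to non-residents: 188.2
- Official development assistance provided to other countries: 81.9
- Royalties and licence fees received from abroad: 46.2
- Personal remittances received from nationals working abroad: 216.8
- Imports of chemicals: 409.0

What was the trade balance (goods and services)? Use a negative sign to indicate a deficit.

Goods: 225.4 - 409.0 = -183.6
Services: 46.2 + 188.2 - 48.6 + 212.1 + 394.4 = 792.3
Trade balance = -183.6 + 792.3 = 608.7
(Excluded from the trade balance — primary income: dividends received from foreign subsidiaries of resident firms 133.4, reinvested earnings on direct investment abroad 137.6, profits repatriated by foreign-owned firms operating domestically 160.2; secondary income: personal remittances sent abroad by immigrant workers 104.8, pension payments received by residents from foreign governments 75.3, official development assistance provided to other countries 81.9, personal remittances received from nationals working abroad 216.8; financial account: sale of domestic government bonds to non-residents 219.2, increase in resident deposits held at foreign banks 83.6, foreign purchases of equities on the domestic stock exchange 209.0, domestic pension funds' purchases of foreign equities 150.5.)

608.7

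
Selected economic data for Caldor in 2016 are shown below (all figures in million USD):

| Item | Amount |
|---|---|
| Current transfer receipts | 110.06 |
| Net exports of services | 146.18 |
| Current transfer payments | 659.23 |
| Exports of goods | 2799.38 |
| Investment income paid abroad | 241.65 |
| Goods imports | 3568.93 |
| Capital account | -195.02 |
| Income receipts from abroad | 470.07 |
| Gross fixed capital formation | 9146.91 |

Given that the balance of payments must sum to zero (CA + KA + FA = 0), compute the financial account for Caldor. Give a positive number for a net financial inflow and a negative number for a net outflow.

1139.14

Goods balance = 2799.38 - 3568.93 = -769.55
Services balance = 146.18
Trade balance (goods + services) = -769.55 + 146.18 = -623.37
Net primary income = 470.07 - 241.65 = 228.42
Net secondary income = 110.06 - 659.23 = -549.17
Current account = -623.37 + 228.42 + (-549.17) = -944.12
Financial account = -(-944.12 + (-195.02)) = 1139.14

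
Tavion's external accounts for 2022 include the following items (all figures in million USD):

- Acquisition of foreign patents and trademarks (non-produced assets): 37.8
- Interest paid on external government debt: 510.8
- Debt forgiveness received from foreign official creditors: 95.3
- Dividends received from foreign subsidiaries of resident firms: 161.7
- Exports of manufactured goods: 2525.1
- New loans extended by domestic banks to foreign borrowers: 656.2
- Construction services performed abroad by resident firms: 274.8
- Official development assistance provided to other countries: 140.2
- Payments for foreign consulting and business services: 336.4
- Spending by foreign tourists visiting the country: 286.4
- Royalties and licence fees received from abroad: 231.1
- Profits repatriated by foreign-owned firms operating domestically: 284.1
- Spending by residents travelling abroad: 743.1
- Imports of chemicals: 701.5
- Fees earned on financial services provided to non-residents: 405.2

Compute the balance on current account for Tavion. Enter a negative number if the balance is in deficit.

Goods: -701.5 + 2525.1 = 1823.6
Services: 286.4 + 231.1 - 336.4 - 743.1 + 405.2 + 274.8 = 118.0
Primary income: -284.1 - 510.8 + 161.7 = -633.2
Secondary income: -140.2
Current account = 1823.6 + 118.0 + (-633.2) + (-140.2) = 1168.2
(Excluded from the current account — capital account: acquisition of foreign patents and trademarks (non-produced assets) 37.8, debt forgiveness received from foreign official creditors 95.3; financial account: new loans extended by domestic banks to foreign borrowers 656.2.)

1168.2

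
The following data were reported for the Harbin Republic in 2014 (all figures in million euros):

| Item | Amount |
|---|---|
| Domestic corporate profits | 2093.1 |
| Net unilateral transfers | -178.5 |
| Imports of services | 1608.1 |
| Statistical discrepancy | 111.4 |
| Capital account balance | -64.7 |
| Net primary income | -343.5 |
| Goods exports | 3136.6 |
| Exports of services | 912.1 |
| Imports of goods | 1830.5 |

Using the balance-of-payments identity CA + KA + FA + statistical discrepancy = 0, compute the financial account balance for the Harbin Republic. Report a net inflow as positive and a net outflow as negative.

Goods balance = 3136.6 - 1830.5 = 1306.1
Services balance = 912.1 - 1608.1 = -696.0
Trade balance (goods + services) = 1306.1 + (-696.0) = 610.1
Net primary income = -343.5
Net secondary income = -178.5
Current account = 610.1 + (-343.5) + (-178.5) = 88.1
Financial account = -(88.1 + (-64.7) + 111.4) = -134.8

-134.8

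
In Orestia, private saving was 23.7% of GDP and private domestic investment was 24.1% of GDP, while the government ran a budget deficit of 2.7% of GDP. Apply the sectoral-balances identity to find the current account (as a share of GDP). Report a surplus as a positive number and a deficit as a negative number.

-3.1

By the sectoral-balances identity, CA = (S_private - I) + (T - G).
Private balance = 23.7 - 24.1 = -0.4
Government balance (T - G) = -2.7
CA = -0.4 + (-2.7) = -3.1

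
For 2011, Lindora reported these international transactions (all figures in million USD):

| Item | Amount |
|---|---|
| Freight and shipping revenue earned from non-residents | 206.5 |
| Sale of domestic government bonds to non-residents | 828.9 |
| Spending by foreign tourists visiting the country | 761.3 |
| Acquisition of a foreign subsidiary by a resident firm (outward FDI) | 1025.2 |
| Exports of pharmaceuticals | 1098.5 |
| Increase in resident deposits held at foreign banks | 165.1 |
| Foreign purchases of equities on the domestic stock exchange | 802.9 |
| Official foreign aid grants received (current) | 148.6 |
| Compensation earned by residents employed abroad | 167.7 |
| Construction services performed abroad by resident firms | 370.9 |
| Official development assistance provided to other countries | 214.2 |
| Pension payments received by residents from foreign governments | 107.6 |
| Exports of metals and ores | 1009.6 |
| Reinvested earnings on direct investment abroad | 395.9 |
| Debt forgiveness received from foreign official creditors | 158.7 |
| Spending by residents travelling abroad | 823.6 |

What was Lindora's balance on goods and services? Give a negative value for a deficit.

Goods: 1098.5 + 1009.6 = 2108.1
Services: 370.9 - 823.6 + 761.3 + 206.5 = 515.1
Trade balance = 2108.1 + 515.1 = 2623.2
(Excluded from the trade balance — financial account: sale of domestic government bonds to non-residents 828.9, acquisition of a foreign subsidiary by a resident firm (outward FDI) 1025.2, increase in resident deposits held at foreign banks 165.1, foreign purchases of equities on the domestic stock exchange 802.9; secondary income: official foreign aid grants received (current) 148.6, official development assistance provided to other countries 214.2, pension payments received by residents from foreign governments 107.6; primary income: compensation earned by residents employed abroad 167.7, reinvested earnings on direct investment abroad 395.9; capital account: debt forgiveness received from foreign official creditors 158.7.)

2623.2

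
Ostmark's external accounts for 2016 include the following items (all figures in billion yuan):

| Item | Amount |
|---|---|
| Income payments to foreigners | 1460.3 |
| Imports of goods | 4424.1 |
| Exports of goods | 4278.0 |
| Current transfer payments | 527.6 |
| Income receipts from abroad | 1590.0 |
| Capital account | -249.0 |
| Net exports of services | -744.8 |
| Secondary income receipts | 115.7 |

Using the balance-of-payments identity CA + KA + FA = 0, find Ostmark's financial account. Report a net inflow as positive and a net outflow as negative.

1422.1

Goods balance = 4278.0 - 4424.1 = -146.1
Services balance = -744.8
Trade balance (goods + services) = -146.1 + (-744.8) = -890.9
Net primary income = 1590.0 - 1460.3 = 129.7
Net secondary income = 115.7 - 527.6 = -411.9
Current account = -890.9 + 129.7 + (-411.9) = -1173.1
Financial account = -(-1173.1 + (-249.0)) = 1422.1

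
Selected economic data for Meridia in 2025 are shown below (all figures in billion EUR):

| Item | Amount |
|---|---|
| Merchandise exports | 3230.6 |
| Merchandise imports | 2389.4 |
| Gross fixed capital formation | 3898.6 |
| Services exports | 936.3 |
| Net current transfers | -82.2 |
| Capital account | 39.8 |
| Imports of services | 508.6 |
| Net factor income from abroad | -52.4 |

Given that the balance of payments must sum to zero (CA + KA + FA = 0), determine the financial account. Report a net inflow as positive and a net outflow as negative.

-1174.1

Goods balance = 3230.6 - 2389.4 = 841.2
Services balance = 936.3 - 508.6 = 427.7
Trade balance (goods + services) = 841.2 + 427.7 = 1268.9
Net primary income = -52.4
Net secondary income = -82.2
Current account = 1268.9 + (-52.4) + (-82.2) = 1134.3
Financial account = -(1134.3 + 39.8) = -1174.1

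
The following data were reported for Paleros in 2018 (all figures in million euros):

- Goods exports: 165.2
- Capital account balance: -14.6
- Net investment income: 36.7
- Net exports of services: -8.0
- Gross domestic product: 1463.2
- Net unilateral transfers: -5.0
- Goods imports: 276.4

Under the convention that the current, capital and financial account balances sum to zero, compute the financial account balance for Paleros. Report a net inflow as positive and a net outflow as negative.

102.1

Goods balance = 165.2 - 276.4 = -111.2
Services balance = -8.0
Trade balance (goods + services) = -111.2 + (-8.0) = -119.2
Net primary income = 36.7
Net secondary income = -5.0
Current account = -119.2 + 36.7 + (-5.0) = -87.5
Financial account = -(-87.5 + (-14.6)) = 102.1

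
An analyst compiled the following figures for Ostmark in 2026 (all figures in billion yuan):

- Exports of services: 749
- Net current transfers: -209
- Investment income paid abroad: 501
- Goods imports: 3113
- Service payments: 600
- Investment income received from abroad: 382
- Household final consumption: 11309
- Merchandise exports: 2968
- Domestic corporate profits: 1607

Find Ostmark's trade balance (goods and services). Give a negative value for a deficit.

4

Goods balance = 2968 - 3113 = -145
Services balance = 749 - 600 = 149
Trade balance (goods + services) = -145 + 149 = 4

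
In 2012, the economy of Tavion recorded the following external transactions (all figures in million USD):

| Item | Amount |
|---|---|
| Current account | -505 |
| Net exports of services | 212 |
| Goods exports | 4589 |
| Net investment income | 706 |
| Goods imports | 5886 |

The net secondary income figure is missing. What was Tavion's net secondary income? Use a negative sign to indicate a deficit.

-126

Current account = goods balance + services balance + net primary income + net secondary income
Sum of the known components = -379
Net secondary income = CA - (known components) = -505 - (-379) = -126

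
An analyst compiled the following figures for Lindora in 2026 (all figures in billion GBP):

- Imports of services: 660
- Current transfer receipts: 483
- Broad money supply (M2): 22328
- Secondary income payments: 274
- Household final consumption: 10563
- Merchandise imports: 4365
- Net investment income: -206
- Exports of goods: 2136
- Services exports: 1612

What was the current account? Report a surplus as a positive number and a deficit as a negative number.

-1274

Goods balance = 2136 - 4365 = -2229
Services balance = 1612 - 660 = 952
Trade balance (goods + services) = -2229 + 952 = -1277
Net primary income = -206
Net secondary income = 483 - 274 = 209
Current account = -1277 + (-206) + 209 = -1274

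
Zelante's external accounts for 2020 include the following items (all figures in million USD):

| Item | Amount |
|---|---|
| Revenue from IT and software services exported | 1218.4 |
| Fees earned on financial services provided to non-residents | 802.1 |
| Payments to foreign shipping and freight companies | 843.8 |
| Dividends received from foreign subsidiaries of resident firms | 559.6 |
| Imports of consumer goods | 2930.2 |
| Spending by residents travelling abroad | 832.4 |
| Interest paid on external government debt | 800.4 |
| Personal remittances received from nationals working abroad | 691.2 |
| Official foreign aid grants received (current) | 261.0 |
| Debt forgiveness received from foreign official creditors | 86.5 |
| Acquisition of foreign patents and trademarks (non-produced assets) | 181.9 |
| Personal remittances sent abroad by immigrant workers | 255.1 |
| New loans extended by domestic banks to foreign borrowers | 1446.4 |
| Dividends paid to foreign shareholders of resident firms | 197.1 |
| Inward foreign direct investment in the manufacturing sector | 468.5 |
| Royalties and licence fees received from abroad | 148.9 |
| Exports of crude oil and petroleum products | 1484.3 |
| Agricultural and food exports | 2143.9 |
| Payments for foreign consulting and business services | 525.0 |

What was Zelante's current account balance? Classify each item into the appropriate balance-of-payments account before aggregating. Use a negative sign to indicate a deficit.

Goods: -2930.2 + 1484.3 + 2143.9 = 698.0
Services: 1218.4 - 843.8 + 802.1 + 148.9 - 832.4 - 525.0 = -31.8
Primary income: -197.1 - 800.4 + 559.6 = -437.9
Secondary income: 691.2 - 255.1 + 261.0 = 697.1
Current account = 698.0 + (-31.8) + (-437.9) + 697.1 = 925.4
(Excluded from the current account — capital account: debt forgiveness received from foreign official creditors 86.5, acquisition of foreign patents and trademarks (non-produced assets) 181.9; financial account: new loans extended by domestic banks to foreign borrowers 1446.4, inward foreign direct investment in the manufacturing sector 468.5.)

925.4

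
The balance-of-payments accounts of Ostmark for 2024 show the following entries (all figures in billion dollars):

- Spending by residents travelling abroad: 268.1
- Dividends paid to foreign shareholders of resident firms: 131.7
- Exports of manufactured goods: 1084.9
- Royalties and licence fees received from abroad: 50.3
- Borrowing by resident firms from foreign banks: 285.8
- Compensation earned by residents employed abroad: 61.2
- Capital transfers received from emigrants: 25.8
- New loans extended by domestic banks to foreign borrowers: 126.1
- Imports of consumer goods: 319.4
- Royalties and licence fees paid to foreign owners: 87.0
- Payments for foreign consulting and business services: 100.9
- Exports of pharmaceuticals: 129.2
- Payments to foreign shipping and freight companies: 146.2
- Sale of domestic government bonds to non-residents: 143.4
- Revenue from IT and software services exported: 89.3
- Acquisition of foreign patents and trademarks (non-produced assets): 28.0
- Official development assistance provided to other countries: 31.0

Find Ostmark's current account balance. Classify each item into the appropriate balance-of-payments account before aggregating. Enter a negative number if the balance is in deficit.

330.6

Goods: 129.2 + 1084.9 - 319.4 = 894.7
Services: -100.9 - 146.2 + 89.3 + 50.3 - 268.1 - 87.0 = -462.6
Primary income: -131.7 + 61.2 = -70.5
Secondary income: -31.0
Current account = 894.7 + (-462.6) + (-70.5) + (-31.0) = 330.6
(Excluded from the current account — financial account: borrowing by resident firms from foreign banks 285.8, new loans extended by domestic banks to foreign borrowers 126.1, sale of domestic government bonds to non-residents 143.4; capital account: capital transfers received from emigrants 25.8, acquisition of foreign patents and trademarks (non-produced assets) 28.0.)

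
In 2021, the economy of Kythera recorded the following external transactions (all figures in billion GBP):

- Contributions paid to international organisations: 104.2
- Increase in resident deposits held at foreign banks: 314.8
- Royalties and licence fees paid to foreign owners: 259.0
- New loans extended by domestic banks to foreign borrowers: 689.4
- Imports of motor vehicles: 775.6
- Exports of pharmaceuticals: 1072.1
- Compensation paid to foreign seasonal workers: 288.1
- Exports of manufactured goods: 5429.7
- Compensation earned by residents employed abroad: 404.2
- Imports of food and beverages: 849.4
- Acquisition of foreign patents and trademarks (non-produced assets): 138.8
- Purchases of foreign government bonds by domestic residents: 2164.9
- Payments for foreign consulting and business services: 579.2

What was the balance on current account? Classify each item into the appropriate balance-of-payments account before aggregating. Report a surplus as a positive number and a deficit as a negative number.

Goods: -775.6 - 849.4 + 5429.7 + 1072.1 = 4876.8
Services: -579.2 - 259.0 = -838.2
Primary income: 404.2 - 288.1 = 116.1
Secondary income: -104.2
Current account = 4876.8 + (-838.2) + 116.1 + (-104.2) = 4050.5
(Excluded from the current account — financial account: increase in resident deposits held at foreign banks 314.8, new loans extended by domestic banks to foreign borrowers 689.4, purchases of foreign government bonds by domestic residents 2164.9; capital account: acquisition of foreign patents and trademarks (non-produced assets) 138.8.)

4050.5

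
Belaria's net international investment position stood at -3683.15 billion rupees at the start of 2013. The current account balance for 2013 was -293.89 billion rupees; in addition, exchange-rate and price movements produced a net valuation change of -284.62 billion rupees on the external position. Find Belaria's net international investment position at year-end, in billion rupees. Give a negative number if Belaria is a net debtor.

Change in NIIP = current account + net valuation change = -293.89 + (-284.62) = -578.51
End-of-year NIIP = -3683.15 + (-578.51) = -4261.66

-4261.66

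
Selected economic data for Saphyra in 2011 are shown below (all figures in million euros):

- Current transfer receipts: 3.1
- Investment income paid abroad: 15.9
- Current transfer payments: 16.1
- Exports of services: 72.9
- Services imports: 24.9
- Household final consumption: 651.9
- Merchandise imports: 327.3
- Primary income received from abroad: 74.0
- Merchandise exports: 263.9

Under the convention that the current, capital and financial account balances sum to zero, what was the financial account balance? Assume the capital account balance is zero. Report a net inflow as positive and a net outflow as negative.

Goods balance = 263.9 - 327.3 = -63.4
Services balance = 72.9 - 24.9 = 48.0
Trade balance (goods + services) = -63.4 + 48.0 = -15.4
Net primary income = 74.0 - 15.9 = 58.1
Net secondary income = 3.1 - 16.1 = -13.0
Current account = -15.4 + 58.1 + (-13.0) = 29.7
Financial account = -(29.7) = -29.7

-29.7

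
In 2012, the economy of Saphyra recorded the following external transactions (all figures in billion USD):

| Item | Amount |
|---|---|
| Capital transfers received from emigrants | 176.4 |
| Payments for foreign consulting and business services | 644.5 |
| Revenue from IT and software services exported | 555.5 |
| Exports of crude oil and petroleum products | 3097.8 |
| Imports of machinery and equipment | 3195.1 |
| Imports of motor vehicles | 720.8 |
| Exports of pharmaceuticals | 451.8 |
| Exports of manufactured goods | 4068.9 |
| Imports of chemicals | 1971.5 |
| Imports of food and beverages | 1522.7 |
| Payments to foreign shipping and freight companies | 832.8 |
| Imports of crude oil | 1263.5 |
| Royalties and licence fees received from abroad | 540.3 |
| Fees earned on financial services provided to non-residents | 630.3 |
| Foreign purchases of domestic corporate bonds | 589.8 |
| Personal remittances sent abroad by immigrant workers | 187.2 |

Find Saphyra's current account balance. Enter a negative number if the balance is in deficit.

Goods: -1971.5 - 3195.1 - 1263.5 + 3097.8 + 451.8 + 4068.9 - 720.8 - 1522.7 = -1055.1
Services: -644.5 + 540.3 + 555.5 + 630.3 - 832.8 = 248.8
Secondary income: -187.2
Current account = (-1055.1) + 248.8 + (-187.2) = -993.5
(Excluded from the current account — capital account: capital transfers received from emigrants 176.4; financial account: foreign purchases of domestic corporate bonds 589.8.)

-993.5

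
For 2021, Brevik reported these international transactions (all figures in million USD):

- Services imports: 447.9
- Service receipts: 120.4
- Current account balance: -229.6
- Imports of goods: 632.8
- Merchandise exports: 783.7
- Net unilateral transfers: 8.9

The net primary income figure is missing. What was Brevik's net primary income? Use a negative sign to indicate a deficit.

Current account = goods balance + services balance + net primary income + net secondary income
Sum of the known components = -167.7
Net primary income = CA - (known components) = -229.6 - (-167.7) = -61.9

-61.9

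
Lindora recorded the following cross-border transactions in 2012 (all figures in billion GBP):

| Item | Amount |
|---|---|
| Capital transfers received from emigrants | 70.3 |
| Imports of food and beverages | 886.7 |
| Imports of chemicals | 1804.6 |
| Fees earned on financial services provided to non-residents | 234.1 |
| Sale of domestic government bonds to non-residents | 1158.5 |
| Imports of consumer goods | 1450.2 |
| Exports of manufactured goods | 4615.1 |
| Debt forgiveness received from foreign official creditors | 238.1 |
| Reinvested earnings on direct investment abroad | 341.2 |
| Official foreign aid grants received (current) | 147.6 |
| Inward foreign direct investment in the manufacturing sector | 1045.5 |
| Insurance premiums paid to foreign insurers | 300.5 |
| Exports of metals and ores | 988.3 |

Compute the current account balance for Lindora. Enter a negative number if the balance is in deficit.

Goods: 4615.1 - 1804.6 + 988.3 - 886.7 - 1450.2 = 1461.9
Services: -300.5 + 234.1 = -66.4
Primary income: 341.2
Secondary income: 147.6
Current account = 1461.9 + (-66.4) + 341.2 + 147.6 = 1884.3
(Excluded from the current account — capital account: capital transfers received from emigrants 70.3, debt forgiveness received from foreign official creditors 238.1; financial account: sale of domestic government bonds to non-residents 1158.5, inward foreign direct investment in the manufacturing sector 1045.5.)

1884.3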